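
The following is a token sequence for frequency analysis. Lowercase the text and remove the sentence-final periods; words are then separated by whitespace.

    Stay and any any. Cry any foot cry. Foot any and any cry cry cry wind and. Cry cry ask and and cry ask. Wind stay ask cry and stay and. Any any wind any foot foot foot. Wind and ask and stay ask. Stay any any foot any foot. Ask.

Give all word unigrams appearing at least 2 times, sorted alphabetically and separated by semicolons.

Unigram counts meeting the condition (at least 2 times):
  and: 9
  any: 11
  ask: 6
  cry: 9
  foot: 7
  stay: 5
  wind: 4

and; any; ask; cry; foot; stay; wind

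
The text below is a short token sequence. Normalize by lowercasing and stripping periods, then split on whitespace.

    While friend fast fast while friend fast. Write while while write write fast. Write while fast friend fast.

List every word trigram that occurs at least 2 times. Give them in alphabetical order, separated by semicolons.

Trigram counts meeting the condition (at least 2 times):
  fast write while: 2
  while friend fast: 2

fast write while; while friend fast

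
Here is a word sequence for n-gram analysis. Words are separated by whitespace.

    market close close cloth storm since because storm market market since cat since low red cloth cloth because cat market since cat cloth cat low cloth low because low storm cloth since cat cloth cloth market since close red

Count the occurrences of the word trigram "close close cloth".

1

Scanning the 37 overlapping trigram windows for "close close cloth":
  position 2–4: close close cloth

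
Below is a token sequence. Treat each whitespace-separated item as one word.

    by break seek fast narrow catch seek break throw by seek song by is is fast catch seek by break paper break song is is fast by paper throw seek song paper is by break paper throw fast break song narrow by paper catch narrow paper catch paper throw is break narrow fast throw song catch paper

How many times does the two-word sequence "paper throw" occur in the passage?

3

Scanning the 56 overlapping bigram windows for "paper throw":
  position 28–29: paper throw
  position 36–37: paper throw
  position 48–49: paper throw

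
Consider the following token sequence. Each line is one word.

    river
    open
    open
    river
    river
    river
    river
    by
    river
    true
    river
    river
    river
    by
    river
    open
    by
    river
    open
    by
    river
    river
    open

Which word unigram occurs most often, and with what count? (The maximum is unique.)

Unigram frequencies (highest first):
  river: 13
  open: 5
  by: 4
  true: 1

"river", 13 times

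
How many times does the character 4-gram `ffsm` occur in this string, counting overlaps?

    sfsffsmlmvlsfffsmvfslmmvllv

2

Sliding a length-4 window over the 27 characters (24 positions):
  position 4–7: ffsm
  position 14–17: ffsm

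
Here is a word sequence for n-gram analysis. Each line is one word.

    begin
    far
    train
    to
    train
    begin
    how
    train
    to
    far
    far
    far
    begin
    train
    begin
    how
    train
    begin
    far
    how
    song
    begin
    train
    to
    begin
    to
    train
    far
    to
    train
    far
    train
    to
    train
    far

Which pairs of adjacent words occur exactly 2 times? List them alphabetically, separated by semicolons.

begin far; begin how; begin train; far far; far train; how train

Bigram counts meeting the condition (exactly 2 times):
  begin far: 2
  begin how: 2
  begin train: 2
  far far: 2
  far train: 2
  how train: 2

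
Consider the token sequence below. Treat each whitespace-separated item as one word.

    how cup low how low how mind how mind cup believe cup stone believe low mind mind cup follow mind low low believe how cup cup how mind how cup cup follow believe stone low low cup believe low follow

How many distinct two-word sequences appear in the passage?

27

40 tokens → 39 bigram windows in total.
Repeated bigrams (each contributes count−1 duplicates):
  how cup: 3
  how mind: 3
  believe low: 2
  cup believe: 2
  cup cup: 2
  cup follow: 2
  low how: 2
  low low: 2
  … (2 more repeated)
12 duplicate windows → 39 − 12 = 27 distinct.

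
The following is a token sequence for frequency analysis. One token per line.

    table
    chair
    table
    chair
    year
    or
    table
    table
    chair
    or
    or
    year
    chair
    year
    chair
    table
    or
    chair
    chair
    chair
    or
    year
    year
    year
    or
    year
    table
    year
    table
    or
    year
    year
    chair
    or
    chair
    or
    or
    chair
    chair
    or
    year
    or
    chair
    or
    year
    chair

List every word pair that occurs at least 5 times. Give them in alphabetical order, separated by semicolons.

chair or; or year

Bigram counts meeting the condition (at least 5 times):
  chair or: 6
  or year: 6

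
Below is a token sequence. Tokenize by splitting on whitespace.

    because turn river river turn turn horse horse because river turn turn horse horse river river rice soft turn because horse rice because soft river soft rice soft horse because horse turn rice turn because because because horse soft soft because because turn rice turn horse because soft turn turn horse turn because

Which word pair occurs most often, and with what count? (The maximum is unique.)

"turn horse", 4 times

Bigram frequencies (highest first):
  turn horse: 4
  turn turn: 3
  horse because: 3
  turn because: 3
  because horse: 3
  because because: 3
  … (23 more, each ≤ 2)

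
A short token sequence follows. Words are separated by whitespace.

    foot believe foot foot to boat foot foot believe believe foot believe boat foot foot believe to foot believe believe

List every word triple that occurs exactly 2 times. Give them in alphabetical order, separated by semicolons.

Trigram counts meeting the condition (exactly 2 times):
  boat foot foot: 2
  foot believe believe: 2
  foot foot believe: 2

boat foot foot; foot believe believe; foot foot believe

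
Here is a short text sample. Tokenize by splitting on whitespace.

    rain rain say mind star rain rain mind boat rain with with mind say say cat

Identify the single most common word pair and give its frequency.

Bigram frequencies (highest first):
  rain rain: 2
  rain say: 1
  say mind: 1
  mind star: 1
  star rain: 1
  rain mind: 1
  … (8 more, each ≤ 1)

"rain rain", 2 times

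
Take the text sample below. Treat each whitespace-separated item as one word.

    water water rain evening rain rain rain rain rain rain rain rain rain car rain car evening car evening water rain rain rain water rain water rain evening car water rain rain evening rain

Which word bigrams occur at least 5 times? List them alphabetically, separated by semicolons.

Bigram counts meeting the condition (at least 5 times):
  rain rain: 11
  water rain: 5

rain rain; water rain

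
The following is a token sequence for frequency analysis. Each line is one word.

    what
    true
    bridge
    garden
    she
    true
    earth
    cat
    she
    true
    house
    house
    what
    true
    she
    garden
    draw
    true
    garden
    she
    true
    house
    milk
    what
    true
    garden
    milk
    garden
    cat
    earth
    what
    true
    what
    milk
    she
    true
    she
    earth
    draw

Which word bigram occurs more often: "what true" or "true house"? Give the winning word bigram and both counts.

"what true" (4 vs 2)

"what true": 4 occurrences
"true house": 2 occurrences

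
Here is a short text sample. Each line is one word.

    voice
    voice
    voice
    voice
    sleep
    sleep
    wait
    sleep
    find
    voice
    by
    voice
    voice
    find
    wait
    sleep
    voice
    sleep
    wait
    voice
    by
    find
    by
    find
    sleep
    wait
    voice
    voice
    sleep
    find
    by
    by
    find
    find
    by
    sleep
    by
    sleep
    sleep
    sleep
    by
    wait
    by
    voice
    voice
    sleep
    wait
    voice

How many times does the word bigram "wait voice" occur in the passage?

3

Scanning the 47 overlapping bigram windows for "wait voice":
  position 19–20: wait voice
  position 26–27: wait voice
  position 47–48: wait voice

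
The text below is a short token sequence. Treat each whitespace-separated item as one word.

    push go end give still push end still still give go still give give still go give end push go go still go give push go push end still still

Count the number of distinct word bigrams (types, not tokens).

19

30 tokens → 29 bigram windows in total.
Repeated bigrams (each contributes count−1 duplicates):
  push go: 3
  end still: 2
  give still: 2
  go give: 2
  go still: 2
  push end: 2
  still give: 2
  still go: 2
  … (1 more repeated)
10 duplicate windows → 29 − 10 = 19 distinct.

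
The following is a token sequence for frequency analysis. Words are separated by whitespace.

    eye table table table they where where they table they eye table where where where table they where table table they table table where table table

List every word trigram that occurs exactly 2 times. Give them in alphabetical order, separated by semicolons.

Trigram counts meeting the condition (exactly 2 times):
  table table they: 2
  table they where: 2
  where table table: 2

table table they; table they where; where table table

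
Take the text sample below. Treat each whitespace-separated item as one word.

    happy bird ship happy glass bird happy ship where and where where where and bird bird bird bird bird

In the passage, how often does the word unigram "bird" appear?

7

Scanning the 19 tokens for "bird":
  position 2: bird
  position 6: bird
  position 15: bird
  position 16: bird
  position 17: bird
  position 18: bird
  position 19: bird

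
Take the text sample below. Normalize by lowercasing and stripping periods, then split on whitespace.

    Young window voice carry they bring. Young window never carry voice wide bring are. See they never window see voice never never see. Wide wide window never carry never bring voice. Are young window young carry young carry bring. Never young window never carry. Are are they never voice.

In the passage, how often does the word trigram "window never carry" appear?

3

Scanning the 47 overlapping trigram windows for "window never carry":
  position 8–10: window never carry
  position 26–28: window never carry
  position 42–44: window never carry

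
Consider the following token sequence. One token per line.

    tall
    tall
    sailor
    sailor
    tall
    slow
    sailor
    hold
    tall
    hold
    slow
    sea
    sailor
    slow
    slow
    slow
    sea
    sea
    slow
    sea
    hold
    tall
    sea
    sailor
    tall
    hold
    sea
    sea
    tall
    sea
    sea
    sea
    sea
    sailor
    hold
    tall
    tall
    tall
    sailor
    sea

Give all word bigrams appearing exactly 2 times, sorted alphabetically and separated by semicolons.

sailor hold; sailor tall; slow slow; tall hold; tall sailor; tall sea

Bigram counts meeting the condition (exactly 2 times):
  sailor hold: 2
  sailor tall: 2
  slow slow: 2
  tall hold: 2
  tall sailor: 2
  tall sea: 2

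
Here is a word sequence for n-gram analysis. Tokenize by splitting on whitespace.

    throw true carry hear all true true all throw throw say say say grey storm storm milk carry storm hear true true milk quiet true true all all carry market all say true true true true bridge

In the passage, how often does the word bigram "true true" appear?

6

Scanning the 36 overlapping bigram windows for "true true":
  position 6–7: true true
  position 21–22: true true
  position 25–26: true true
  position 33–34: true true
  position 34–35: true true
  position 35–36: true true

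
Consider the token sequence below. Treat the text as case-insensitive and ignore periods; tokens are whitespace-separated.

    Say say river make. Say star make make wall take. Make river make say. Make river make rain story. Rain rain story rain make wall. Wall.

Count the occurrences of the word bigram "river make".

Scanning the 25 overlapping bigram windows for "river make":
  position 3–4: river make
  position 12–13: river make
  position 16–17: river make

3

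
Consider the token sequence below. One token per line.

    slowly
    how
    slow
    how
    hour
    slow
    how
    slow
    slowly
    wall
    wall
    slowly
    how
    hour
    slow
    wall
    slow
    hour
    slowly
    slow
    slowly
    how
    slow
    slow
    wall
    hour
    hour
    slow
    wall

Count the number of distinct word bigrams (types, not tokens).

17

29 tokens → 28 bigram windows in total.
Repeated bigrams (each contributes count−1 duplicates):
  hour slow: 3
  how slow: 3
  slow wall: 3
  slowly how: 3
  how hour: 2
  slow how: 2
  slow slowly: 2
11 duplicate windows → 28 − 11 = 17 distinct.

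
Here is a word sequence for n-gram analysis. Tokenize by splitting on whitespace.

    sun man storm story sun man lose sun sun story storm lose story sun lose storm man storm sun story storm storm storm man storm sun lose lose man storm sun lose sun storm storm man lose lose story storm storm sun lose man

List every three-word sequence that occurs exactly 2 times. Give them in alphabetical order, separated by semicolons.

storm man storm; storm storm man; story storm storm; sun story storm

Trigram counts meeting the condition (exactly 2 times):
  storm man storm: 2
  storm storm man: 2
  story storm storm: 2
  sun story storm: 2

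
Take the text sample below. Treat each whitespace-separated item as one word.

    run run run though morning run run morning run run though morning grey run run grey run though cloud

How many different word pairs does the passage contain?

9

19 tokens → 18 bigram windows in total.
Repeated bigrams (each contributes count−1 duplicates):
  run run: 5
  run though: 3
  grey run: 2
  morning run: 2
  though morning: 2
9 duplicate windows → 18 − 9 = 9 distinct.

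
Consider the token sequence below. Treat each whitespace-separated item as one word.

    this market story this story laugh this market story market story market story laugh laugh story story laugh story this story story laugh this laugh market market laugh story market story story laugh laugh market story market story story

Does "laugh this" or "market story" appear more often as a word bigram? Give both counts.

"laugh this": 2 occurrences
"market story": 7 occurrences

"market story" (7 vs 2)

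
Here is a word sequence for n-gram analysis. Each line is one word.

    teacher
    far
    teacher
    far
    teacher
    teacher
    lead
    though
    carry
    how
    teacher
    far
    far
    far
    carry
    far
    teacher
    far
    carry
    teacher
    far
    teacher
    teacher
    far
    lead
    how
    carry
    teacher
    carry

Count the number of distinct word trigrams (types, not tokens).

23

29 tokens → 27 trigram windows in total.
Repeated trigrams (each contributes count−1 duplicates):
  teacher far teacher: 3
  far teacher far: 2
  far teacher teacher: 2
4 duplicate windows → 27 − 4 = 23 distinct.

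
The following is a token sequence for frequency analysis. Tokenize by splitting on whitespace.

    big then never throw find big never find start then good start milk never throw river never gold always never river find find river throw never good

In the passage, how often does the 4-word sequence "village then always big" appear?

Scanning the 24 overlapping 4-gram windows for "village then always big":
  (none found)

0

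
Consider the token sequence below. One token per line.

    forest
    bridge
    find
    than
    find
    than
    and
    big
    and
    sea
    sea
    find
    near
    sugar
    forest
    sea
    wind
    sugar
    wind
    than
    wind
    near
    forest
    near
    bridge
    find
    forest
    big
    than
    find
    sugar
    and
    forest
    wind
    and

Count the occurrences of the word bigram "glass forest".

Scanning the 34 overlapping bigram windows for "glass forest":
  (none found)

0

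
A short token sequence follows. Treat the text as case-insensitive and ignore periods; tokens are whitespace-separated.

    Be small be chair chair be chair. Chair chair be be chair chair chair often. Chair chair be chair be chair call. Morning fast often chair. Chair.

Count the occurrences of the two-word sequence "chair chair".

Scanning the 26 overlapping bigram windows for "chair chair":
  position 4–5: chair chair
  position 7–8: chair chair
  position 8–9: chair chair
  position 12–13: chair chair
  position 13–14: chair chair
  position 16–17: chair chair
  position 26–27: chair chair

7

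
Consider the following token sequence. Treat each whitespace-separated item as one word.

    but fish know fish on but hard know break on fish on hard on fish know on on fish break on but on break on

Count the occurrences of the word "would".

Scanning the 25 tokens for "would":
  (none found)

0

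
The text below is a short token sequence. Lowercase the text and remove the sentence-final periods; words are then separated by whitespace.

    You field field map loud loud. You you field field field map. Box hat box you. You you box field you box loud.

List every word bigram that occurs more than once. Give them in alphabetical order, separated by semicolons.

Bigram counts meeting the condition (more than once):
  field field: 3
  field map: 2
  you box: 2
  you field: 2
  you you: 3

field field; field map; you box; you field; you you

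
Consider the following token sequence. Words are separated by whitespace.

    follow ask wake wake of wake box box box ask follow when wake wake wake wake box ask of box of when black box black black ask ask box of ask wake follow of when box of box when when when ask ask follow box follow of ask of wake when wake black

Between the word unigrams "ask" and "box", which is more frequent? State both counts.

"box" (10 vs 9)

"ask": 9 occurrences
"box": 10 occurrences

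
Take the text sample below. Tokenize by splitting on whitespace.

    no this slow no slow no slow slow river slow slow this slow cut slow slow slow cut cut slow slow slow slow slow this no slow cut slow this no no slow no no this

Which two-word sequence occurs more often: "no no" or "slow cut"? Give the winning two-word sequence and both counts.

"no no": 2 occurrences
"slow cut": 3 occurrences

"slow cut" (3 vs 2)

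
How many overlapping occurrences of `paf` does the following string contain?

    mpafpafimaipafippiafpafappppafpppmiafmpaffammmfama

Sliding a length-3 window over the 50 characters (48 positions):
  position 2–4: paf
  position 5–7: paf
  position 12–14: paf
  position 21–23: paf
  position 28–30: paf
  position 39–41: paf

6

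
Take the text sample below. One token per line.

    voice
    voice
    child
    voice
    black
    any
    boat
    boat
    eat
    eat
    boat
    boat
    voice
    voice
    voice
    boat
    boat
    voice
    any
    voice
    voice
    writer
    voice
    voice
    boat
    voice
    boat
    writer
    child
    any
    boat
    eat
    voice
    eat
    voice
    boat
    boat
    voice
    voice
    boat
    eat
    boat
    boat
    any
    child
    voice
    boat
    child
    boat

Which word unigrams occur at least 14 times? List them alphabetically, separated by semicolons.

Unigram counts meeting the condition (at least 14 times):
  boat: 16
  voice: 17

boat; voice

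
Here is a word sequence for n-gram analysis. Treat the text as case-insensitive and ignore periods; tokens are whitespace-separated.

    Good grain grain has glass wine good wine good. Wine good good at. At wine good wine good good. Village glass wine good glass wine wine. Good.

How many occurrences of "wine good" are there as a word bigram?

7

Scanning the 26 overlapping bigram windows for "wine good":
  position 6–7: wine good
  position 8–9: wine good
  position 10–11: wine good
  position 15–16: wine good
  position 17–18: wine good
  position 22–23: wine good
  position 26–27: wine good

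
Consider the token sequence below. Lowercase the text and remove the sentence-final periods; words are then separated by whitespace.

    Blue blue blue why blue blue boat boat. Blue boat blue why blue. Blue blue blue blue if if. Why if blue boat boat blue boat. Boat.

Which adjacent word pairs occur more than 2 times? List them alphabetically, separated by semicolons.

Bigram counts meeting the condition (more than 2 times):
  blue blue: 7
  blue boat: 4
  boat blue: 3
  boat boat: 3

blue blue; blue boat; boat blue; boat boat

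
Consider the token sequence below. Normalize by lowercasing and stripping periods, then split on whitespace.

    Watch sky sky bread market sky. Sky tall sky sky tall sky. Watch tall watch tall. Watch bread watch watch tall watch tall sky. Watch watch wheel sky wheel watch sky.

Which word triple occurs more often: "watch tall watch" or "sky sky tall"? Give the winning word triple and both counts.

"watch tall watch": 3 occurrences
"sky sky tall": 2 occurrences

"watch tall watch" (3 vs 2)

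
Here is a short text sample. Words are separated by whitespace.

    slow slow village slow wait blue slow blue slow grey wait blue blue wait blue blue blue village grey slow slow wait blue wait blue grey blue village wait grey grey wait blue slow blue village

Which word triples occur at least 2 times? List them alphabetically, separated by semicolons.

blue slow blue; blue wait blue; grey wait blue; slow wait blue; wait blue blue; wait blue slow

Trigram counts meeting the condition (at least 2 times):
  blue slow blue: 2
  blue wait blue: 2
  grey wait blue: 2
  slow wait blue: 2
  wait blue blue: 2
  wait blue slow: 2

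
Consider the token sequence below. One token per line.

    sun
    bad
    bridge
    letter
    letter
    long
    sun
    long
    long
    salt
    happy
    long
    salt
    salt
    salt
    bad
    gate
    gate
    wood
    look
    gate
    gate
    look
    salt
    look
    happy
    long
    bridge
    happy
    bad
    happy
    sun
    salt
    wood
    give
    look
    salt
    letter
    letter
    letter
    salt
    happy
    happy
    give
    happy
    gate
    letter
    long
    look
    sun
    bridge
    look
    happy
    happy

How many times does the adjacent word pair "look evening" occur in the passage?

Scanning the 53 overlapping bigram windows for "look evening":
  (none found)

0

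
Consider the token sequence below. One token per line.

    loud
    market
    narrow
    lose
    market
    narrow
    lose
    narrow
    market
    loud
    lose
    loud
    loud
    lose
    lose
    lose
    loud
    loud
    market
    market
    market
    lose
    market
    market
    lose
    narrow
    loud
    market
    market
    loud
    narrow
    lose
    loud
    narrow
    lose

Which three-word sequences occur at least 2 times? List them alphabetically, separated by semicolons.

lose loud loud; loud market market; loud narrow lose; market market lose; market narrow lose

Trigram counts meeting the condition (at least 2 times):
  lose loud loud: 2
  loud market market: 2
  loud narrow lose: 2
  market market lose: 2
  market narrow lose: 2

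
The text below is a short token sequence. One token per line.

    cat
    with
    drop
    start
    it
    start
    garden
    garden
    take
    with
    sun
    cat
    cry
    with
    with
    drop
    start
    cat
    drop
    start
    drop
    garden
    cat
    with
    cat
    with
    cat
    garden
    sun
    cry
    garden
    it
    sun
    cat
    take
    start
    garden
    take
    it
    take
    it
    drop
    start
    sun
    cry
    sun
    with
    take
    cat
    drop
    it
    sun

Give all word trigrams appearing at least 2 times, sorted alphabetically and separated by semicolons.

cat with cat; with drop start

Trigram counts meeting the condition (at least 2 times):
  cat with cat: 2
  with drop start: 2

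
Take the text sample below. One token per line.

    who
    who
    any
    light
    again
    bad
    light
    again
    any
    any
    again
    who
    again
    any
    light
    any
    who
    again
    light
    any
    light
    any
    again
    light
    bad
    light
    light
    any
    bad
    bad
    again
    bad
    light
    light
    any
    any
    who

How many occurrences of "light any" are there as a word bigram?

5

Scanning the 36 overlapping bigram windows for "light any":
  position 15–16: light any
  position 19–20: light any
  position 21–22: light any
  position 27–28: light any
  position 34–35: light any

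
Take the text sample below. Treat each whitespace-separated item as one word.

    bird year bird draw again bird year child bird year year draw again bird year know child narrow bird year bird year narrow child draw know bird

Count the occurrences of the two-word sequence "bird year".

Scanning the 26 overlapping bigram windows for "bird year":
  position 1–2: bird year
  position 6–7: bird year
  position 9–10: bird year
  position 14–15: bird year
  position 19–20: bird year
  position 21–22: bird year

6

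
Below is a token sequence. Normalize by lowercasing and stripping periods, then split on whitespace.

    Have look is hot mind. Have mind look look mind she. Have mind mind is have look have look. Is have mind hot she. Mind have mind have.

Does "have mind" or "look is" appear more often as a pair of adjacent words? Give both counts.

"have mind": 4 occurrences
"look is": 2 occurrences

"have mind" (4 vs 2)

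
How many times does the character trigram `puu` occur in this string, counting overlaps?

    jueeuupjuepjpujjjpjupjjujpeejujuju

Sliding a length-3 window over the 34 characters (32 positions):
  (no match at any position)

0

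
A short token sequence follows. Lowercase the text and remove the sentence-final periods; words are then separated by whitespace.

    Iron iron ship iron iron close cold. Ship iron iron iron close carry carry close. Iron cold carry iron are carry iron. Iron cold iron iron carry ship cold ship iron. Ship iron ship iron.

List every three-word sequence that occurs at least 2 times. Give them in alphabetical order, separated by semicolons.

cold ship iron; iron iron close; iron ship iron; ship iron iron; ship iron ship

Trigram counts meeting the condition (at least 2 times):
  cold ship iron: 2
  iron iron close: 2
  iron ship iron: 3
  ship iron iron: 2
  ship iron ship: 2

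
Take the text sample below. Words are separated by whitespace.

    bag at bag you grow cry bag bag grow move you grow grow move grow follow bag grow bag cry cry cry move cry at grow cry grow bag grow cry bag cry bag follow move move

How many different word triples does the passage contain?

37 tokens → 35 trigram windows in total.
Repeated trigrams (each contributes count−1 duplicates):
  grow cry bag: 2
1 duplicate windows → 35 − 1 = 34 distinct.

34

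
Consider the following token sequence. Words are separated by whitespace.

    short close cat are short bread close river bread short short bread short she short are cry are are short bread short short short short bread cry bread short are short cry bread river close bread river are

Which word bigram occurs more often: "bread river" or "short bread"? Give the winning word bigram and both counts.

"bread river": 2 occurrences
"short bread": 4 occurrences

"short bread" (4 vs 2)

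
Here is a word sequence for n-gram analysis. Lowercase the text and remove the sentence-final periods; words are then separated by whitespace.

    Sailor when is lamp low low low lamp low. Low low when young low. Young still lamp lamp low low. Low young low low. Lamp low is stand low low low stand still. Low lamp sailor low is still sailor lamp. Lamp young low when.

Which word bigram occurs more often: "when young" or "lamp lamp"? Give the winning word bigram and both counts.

"lamp lamp" (2 vs 1)

"when young": 1 occurrence
"lamp lamp": 2 occurrences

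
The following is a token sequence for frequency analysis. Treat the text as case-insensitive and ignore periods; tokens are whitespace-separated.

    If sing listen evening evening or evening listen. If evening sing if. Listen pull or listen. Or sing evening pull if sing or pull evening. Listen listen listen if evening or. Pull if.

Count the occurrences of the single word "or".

5

Scanning the 33 tokens for "or":
  position 6: or
  position 15: or
  position 17: or
  position 23: or
  position 31: or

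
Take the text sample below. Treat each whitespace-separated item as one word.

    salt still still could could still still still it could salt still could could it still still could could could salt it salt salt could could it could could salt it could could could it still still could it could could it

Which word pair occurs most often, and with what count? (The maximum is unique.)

"could could", 9 times

Bigram frequencies (highest first):
  could could: 9
  still still: 5
  could it: 5
  still could: 4
  it could: 4
  could salt: 3
  … (8 more, each ≤ 2)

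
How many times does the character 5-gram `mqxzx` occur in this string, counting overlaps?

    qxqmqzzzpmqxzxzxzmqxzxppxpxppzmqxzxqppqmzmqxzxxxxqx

4

Sliding a length-5 window over the 51 characters (47 positions):
  position 10–14: mqxzx
  position 18–22: mqxzx
  position 31–35: mqxzx
  position 42–46: mqxzx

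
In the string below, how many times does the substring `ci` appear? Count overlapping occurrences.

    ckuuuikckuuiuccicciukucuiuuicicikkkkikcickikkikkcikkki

Sliding a length-2 window over the 54 characters (53 positions):
  position 15–16: ci
  position 18–19: ci
  position 29–30: ci
  position 31–32: ci
  position 39–40: ci
  position 49–50: ci

6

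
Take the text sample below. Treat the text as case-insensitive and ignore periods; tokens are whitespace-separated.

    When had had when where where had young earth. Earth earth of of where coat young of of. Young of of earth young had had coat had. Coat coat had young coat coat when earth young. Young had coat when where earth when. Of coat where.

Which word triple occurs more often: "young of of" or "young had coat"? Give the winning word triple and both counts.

"young of of": 2 occurrences
"young had coat": 1 occurrence

"young of of" (2 vs 1)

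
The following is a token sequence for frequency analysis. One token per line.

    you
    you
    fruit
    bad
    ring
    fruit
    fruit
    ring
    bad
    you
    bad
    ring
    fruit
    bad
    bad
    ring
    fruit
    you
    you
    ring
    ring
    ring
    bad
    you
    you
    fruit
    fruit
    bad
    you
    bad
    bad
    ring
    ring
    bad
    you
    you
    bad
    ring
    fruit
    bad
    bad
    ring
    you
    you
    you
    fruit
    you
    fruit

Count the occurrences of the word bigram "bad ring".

6

Scanning the 47 overlapping bigram windows for "bad ring":
  position 4–5: bad ring
  position 11–12: bad ring
  position 15–16: bad ring
  position 31–32: bad ring
  position 37–38: bad ring
  position 41–42: bad ring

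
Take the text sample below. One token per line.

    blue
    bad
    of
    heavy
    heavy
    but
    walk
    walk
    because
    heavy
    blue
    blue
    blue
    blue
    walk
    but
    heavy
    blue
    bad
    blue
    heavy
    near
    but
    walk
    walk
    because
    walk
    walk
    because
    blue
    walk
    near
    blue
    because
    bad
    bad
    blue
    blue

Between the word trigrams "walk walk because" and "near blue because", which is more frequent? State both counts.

"walk walk because": 3 occurrences
"near blue because": 1 occurrence

"walk walk because" (3 vs 1)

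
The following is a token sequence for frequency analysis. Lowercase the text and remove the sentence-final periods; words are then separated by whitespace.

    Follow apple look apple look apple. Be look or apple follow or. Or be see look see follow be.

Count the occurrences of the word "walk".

Scanning the 19 tokens for "walk":
  (none found)

0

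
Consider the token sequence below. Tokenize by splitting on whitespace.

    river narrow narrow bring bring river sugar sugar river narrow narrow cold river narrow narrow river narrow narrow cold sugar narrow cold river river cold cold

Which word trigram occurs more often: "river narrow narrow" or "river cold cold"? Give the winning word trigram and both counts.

"river narrow narrow" (4 vs 1)

"river narrow narrow": 4 occurrences
"river cold cold": 1 occurrence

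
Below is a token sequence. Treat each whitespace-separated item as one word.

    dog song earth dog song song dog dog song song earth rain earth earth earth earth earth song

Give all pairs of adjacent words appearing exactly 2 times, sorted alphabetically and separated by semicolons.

Bigram counts meeting the condition (exactly 2 times):
  song earth: 2
  song song: 2

song earth; song song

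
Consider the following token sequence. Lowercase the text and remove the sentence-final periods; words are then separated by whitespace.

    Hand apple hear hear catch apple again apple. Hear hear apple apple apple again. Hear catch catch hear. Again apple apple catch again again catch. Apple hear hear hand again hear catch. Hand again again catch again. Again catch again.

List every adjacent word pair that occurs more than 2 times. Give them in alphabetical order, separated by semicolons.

again again; again catch; apple apple; apple hear; catch again; hear catch; hear hear

Bigram counts meeting the condition (more than 2 times):
  again again: 3
  again catch: 3
  apple apple: 3
  apple hear: 3
  catch again: 3
  hear catch: 3
  hear hear: 3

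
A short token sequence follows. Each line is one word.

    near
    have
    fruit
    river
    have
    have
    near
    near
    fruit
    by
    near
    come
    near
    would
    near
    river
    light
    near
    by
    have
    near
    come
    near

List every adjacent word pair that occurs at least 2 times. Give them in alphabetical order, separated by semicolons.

Bigram counts meeting the condition (at least 2 times):
  come near: 2
  have near: 2
  near come: 2

come near; have near; near come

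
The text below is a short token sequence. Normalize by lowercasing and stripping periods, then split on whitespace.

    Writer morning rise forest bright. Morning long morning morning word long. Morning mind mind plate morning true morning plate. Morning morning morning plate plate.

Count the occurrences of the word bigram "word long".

Scanning the 23 overlapping bigram windows for "word long":
  position 10–11: word long

1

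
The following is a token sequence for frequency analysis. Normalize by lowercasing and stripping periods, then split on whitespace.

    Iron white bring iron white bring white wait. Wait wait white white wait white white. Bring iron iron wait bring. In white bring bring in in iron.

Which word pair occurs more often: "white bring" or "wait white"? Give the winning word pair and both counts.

"white bring": 4 occurrences
"wait white": 2 occurrences

"white bring" (4 vs 2)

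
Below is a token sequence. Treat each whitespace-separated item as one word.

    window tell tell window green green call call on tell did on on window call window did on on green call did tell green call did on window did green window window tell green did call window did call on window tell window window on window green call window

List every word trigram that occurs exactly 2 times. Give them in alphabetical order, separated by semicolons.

call window did; did on on; green call did

Trigram counts meeting the condition (exactly 2 times):
  call window did: 2
  did on on: 2
  green call did: 2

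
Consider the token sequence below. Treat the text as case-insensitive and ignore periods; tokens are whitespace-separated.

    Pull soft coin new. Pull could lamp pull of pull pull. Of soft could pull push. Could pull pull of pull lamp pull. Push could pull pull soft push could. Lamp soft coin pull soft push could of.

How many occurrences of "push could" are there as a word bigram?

4

Scanning the 37 overlapping bigram windows for "push could":
  position 16–17: push could
  position 24–25: push could
  position 29–30: push could
  position 36–37: push could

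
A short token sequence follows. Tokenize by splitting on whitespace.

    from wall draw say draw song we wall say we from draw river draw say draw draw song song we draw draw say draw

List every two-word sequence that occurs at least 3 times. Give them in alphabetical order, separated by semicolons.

Bigram counts meeting the condition (at least 3 times):
  draw say: 3
  say draw: 3

draw say; say draw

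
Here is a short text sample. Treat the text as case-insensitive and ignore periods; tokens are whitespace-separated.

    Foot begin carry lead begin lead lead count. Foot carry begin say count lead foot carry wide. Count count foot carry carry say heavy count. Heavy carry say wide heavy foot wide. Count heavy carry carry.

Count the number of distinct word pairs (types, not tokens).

36 tokens → 35 bigram windows in total.
Repeated bigrams (each contributes count−1 duplicates):
  foot carry: 3
  carry carry: 2
  carry say: 2
  count foot: 2
  count heavy: 2
  heavy carry: 2
  wide count: 2
8 duplicate windows → 35 − 8 = 27 distinct.

27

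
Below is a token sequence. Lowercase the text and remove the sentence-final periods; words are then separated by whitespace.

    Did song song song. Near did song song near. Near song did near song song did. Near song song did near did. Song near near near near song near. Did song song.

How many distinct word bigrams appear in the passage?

8

32 tokens → 31 bigram windows in total.
Repeated bigrams (each contributes count−1 duplicates):
  song song: 6
  did song: 4
  near near: 4
  near song: 4
  song near: 4
  did near: 3
  near did: 3
  song did: 3
23 duplicate windows → 31 − 23 = 8 distinct.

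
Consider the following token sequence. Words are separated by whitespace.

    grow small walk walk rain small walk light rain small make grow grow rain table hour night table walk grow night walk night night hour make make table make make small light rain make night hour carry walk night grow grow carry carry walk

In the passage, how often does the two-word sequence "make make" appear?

2

Scanning the 43 overlapping bigram windows for "make make":
  position 26–27: make make
  position 29–30: make make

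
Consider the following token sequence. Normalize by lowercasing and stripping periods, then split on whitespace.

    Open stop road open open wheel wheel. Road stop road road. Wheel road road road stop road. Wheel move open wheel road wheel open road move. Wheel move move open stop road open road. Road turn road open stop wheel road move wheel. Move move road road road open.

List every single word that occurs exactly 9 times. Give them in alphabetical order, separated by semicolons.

open; wheel

Unigram counts meeting the condition (exactly 9 times):
  open: 9
  wheel: 9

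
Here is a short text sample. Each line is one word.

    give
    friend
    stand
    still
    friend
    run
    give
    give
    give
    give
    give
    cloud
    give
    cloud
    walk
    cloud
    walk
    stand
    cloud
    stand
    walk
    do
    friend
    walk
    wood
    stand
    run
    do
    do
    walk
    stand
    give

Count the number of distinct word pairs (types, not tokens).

25

32 tokens → 31 bigram windows in total.
Repeated bigrams (each contributes count−1 duplicates):
  give give: 4
  cloud walk: 2
  give cloud: 2
  walk stand: 2
6 duplicate windows → 31 − 6 = 25 distinct.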